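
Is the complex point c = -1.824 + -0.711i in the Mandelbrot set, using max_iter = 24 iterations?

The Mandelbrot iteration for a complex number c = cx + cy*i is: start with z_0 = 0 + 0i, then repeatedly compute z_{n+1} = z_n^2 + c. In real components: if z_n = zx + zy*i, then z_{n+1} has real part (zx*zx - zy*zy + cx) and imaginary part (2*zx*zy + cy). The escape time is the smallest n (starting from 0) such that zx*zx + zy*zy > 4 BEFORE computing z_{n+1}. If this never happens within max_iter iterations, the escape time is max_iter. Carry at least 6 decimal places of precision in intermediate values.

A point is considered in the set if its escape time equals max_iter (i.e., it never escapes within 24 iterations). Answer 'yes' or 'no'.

Answer: no

Derivation:
z_0 = 0 + 0i, c = -1.8240 + -0.7110i
Iter 1: z = -1.8240 + -0.7110i, |z|^2 = 3.8325
Iter 2: z = 0.9975 + 1.8827i, |z|^2 = 4.5396
Escaped at iteration 2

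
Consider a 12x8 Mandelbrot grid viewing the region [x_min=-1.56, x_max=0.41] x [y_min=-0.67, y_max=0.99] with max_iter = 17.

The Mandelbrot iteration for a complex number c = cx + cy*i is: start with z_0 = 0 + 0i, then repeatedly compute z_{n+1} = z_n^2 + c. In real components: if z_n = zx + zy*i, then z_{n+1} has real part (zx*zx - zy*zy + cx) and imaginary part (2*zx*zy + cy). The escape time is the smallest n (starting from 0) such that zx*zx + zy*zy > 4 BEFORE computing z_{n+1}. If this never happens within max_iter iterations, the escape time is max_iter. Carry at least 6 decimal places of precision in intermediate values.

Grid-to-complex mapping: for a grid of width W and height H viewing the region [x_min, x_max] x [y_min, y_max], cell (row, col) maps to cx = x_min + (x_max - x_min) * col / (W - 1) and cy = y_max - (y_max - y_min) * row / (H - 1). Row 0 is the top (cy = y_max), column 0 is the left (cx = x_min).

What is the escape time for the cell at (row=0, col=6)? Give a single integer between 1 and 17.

z_0 = 0 + 0i, c = -0.4855 + 0.9900i
Iter 1: z = -0.4855 + 0.9900i, |z|^2 = 1.2158
Iter 2: z = -1.2299 + 0.0288i, |z|^2 = 1.5135
Iter 3: z = 1.0263 + 0.9192i, |z|^2 = 1.8982
Iter 4: z = -0.2769 + 2.8767i, |z|^2 = 8.3523
Escaped at iteration 4

Answer: 4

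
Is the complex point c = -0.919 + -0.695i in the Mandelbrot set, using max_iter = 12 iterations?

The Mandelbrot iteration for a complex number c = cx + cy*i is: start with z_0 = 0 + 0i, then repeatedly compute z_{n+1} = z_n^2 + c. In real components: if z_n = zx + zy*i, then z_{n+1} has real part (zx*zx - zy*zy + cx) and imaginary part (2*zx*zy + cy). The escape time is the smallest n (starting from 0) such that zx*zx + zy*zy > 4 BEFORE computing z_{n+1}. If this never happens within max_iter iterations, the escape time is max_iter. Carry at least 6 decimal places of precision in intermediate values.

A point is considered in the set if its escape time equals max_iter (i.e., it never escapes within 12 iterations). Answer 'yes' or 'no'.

Answer: no

Derivation:
z_0 = 0 + 0i, c = -0.9190 + -0.6950i
Iter 1: z = -0.9190 + -0.6950i, |z|^2 = 1.3276
Iter 2: z = -0.5575 + 0.5824i, |z|^2 = 0.6500
Iter 3: z = -0.9474 + -1.3443i, |z|^2 = 2.7049
Iter 4: z = -1.8286 + 1.8524i, |z|^2 = 6.7751
Escaped at iteration 4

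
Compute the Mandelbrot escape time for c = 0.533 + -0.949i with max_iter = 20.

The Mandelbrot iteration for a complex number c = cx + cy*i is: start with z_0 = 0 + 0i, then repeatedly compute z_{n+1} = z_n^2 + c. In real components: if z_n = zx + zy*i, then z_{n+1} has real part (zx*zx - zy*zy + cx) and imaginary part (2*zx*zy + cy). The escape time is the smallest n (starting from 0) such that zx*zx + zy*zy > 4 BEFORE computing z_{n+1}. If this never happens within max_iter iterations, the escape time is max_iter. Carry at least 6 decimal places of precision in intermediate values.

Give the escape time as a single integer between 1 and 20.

Answer: 3

Derivation:
z_0 = 0 + 0i, c = 0.5330 + -0.9490i
Iter 1: z = 0.5330 + -0.9490i, |z|^2 = 1.1847
Iter 2: z = -0.0835 + -1.9606i, |z|^2 = 3.8511
Iter 3: z = -3.3041 + -0.6215i, |z|^2 = 11.3034
Escaped at iteration 3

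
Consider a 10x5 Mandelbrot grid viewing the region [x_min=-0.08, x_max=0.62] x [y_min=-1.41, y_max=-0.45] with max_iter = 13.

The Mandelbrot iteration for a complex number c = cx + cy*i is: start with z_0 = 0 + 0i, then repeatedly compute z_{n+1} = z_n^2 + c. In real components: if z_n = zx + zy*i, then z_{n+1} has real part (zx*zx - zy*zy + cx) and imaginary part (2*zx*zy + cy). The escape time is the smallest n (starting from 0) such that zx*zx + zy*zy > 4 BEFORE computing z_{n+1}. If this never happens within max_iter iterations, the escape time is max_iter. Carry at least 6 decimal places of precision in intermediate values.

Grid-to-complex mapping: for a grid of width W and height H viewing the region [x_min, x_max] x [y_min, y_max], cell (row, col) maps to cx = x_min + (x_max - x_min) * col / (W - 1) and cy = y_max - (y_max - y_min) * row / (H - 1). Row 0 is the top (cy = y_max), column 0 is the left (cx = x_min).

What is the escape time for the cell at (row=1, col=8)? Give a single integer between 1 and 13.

Answer: 3

Derivation:
z_0 = 0 + 0i, c = 0.5422 + -0.6900i
Iter 1: z = 0.5422 + -0.6900i, |z|^2 = 0.7701
Iter 2: z = 0.3601 + -1.4383i, |z|^2 = 2.1983
Iter 3: z = -1.3967 + -1.7259i, |z|^2 = 4.9296
Escaped at iteration 3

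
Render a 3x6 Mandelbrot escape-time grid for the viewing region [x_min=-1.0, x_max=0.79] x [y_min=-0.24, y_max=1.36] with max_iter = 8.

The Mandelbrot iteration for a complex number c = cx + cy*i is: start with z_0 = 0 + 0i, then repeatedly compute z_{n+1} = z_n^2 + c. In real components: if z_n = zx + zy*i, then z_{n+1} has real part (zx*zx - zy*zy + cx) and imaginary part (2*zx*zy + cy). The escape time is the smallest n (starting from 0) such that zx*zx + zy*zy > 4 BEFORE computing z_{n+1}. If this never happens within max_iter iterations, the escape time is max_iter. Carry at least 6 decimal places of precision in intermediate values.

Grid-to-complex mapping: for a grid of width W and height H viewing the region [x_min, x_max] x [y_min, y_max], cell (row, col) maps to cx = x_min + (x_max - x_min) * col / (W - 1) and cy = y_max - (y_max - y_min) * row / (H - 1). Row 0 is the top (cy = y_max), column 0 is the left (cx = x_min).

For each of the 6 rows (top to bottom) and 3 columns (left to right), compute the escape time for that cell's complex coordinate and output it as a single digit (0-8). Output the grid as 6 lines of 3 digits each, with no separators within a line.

Answer: 222
372
482
783
883
883

Derivation:
(row=0, col=0): c = -1.0000 + 1.3600i → escape time 2
(row=0, col=1): c = -0.1050 + 1.3600i → escape time 2
(row=0, col=2): c = 0.7900 + 1.3600i → escape time 2
(row=1, col=0): c = -1.0000 + 1.0400i → escape time 3
(row=1, col=1): c = -0.1050 + 1.0400i → escape time 7
(row=1, col=2): c = 0.7900 + 1.0400i → escape time 2
(row=2, col=0): c = -1.0000 + 0.7200i → escape time 4
(row=2, col=1): c = -0.1050 + 0.7200i → escape time 8
(row=2, col=2): c = 0.7900 + 0.7200i → escape time 2
(row=3, col=0): c = -1.0000 + 0.4000i → escape time 7
(row=3, col=1): c = -0.1050 + 0.4000i → escape time 8
(row=3, col=2): c = 0.7900 + 0.4000i → escape time 3
(row=4, col=0): c = -1.0000 + 0.0800i → escape time 8
(row=4, col=1): c = -0.1050 + 0.0800i → escape time 8
(row=4, col=2): c = 0.7900 + 0.0800i → escape time 3
(row=5, col=0): c = -1.0000 + -0.2400i → escape time 8
(row=5, col=1): c = -0.1050 + -0.2400i → escape time 8
(row=5, col=2): c = 0.7900 + -0.2400i → escape time 3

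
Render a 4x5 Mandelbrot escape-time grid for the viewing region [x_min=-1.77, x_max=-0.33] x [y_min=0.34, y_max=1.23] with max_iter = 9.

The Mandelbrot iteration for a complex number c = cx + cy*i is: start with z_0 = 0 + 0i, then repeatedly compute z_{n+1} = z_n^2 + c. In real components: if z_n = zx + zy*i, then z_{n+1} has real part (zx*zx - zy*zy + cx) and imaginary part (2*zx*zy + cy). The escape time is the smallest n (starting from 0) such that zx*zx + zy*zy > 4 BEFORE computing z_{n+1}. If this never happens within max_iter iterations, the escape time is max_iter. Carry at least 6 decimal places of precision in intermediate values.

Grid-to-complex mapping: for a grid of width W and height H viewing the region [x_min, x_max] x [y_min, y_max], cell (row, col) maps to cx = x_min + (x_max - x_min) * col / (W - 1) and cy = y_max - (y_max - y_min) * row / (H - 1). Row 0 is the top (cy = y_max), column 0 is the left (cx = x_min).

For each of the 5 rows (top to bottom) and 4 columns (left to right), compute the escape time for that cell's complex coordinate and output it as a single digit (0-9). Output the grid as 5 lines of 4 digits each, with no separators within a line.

(row=0, col=0): c = -1.7700 + 1.2300i → escape time 1
(row=0, col=1): c = -1.2900 + 1.2300i → escape time 2
(row=0, col=2): c = -0.8100 + 1.2300i → escape time 3
(row=0, col=3): c = -0.3300 + 1.2300i → escape time 3
(row=1, col=0): c = -1.7700 + 1.0075i → escape time 1
(row=1, col=1): c = -1.2900 + 1.0075i → escape time 3
(row=1, col=2): c = -0.8100 + 1.0075i → escape time 3
(row=1, col=3): c = -0.3300 + 1.0075i → escape time 5
(row=2, col=0): c = -1.7700 + 0.7850i → escape time 2
(row=2, col=1): c = -1.2900 + 0.7850i → escape time 3
(row=2, col=2): c = -0.8100 + 0.7850i → escape time 4
(row=2, col=3): c = -0.3300 + 0.7850i → escape time 7
(row=3, col=0): c = -1.7700 + 0.5625i → escape time 3
(row=3, col=1): c = -1.2900 + 0.5625i → escape time 3
(row=3, col=2): c = -0.8100 + 0.5625i → escape time 5
(row=3, col=3): c = -0.3300 + 0.5625i → escape time 9
(row=4, col=0): c = -1.7700 + 0.3400i → escape time 3
(row=4, col=1): c = -1.2900 + 0.3400i → escape time 9
(row=4, col=2): c = -0.8100 + 0.3400i → escape time 8
(row=4, col=3): c = -0.3300 + 0.3400i → escape time 9

Answer: 1233
1335
2347
3359
3989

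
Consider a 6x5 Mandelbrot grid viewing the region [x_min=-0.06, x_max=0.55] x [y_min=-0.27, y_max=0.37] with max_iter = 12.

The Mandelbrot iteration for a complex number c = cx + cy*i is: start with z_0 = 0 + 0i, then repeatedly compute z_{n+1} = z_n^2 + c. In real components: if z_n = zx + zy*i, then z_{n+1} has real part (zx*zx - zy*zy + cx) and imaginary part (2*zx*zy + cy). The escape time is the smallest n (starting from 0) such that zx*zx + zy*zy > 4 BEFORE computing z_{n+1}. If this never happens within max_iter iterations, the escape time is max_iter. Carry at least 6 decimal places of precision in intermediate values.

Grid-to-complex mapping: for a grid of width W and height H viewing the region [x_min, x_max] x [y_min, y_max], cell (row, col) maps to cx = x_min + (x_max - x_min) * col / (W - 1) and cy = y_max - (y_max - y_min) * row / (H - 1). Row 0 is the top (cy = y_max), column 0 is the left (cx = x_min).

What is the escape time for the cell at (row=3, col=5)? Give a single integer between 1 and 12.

Answer: 4

Derivation:
z_0 = 0 + 0i, c = 0.5500 + -0.1100i
Iter 1: z = 0.5500 + -0.1100i, |z|^2 = 0.3146
Iter 2: z = 0.8404 + -0.2310i, |z|^2 = 0.7596
Iter 3: z = 1.2029 + -0.4983i, |z|^2 = 1.6953
Iter 4: z = 1.7487 + -1.3087i, |z|^2 = 4.7708
Escaped at iteration 4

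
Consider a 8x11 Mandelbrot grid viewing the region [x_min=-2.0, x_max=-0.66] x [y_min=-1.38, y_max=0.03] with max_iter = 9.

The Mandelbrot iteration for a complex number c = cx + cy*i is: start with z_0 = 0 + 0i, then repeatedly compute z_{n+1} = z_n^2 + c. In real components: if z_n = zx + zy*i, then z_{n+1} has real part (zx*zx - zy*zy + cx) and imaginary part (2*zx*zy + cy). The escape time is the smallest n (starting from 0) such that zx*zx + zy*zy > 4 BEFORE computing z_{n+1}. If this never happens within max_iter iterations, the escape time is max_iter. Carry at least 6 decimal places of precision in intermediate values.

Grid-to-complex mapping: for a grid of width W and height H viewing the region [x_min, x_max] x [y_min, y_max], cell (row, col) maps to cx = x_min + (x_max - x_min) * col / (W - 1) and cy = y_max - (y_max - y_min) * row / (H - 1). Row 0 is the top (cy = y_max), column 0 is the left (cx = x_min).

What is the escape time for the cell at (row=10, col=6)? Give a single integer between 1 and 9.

Answer: 2

Derivation:
z_0 = 0 + 0i, c = -0.8514 + -1.3800i
Iter 1: z = -0.8514 + -1.3800i, |z|^2 = 2.6293
Iter 2: z = -2.0309 + 0.9699i, |z|^2 = 5.0653
Escaped at iteration 2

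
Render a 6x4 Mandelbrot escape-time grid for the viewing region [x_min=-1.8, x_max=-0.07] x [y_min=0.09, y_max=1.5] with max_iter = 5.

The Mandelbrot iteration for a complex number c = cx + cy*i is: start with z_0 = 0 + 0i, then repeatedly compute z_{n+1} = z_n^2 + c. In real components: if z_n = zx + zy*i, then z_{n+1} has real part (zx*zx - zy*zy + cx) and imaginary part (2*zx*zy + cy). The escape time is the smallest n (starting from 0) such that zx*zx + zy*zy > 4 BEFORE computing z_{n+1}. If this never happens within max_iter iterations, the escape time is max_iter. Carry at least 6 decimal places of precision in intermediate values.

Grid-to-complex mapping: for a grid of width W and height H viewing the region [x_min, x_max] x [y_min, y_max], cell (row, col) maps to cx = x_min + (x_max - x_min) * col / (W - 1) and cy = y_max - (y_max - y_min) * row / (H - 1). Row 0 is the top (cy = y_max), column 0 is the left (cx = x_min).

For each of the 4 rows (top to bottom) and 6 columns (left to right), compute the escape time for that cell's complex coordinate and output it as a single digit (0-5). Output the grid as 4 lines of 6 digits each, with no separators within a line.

Answer: 112222
123345
334555
455555

Derivation:
(row=0, col=0): c = -1.8000 + 1.5000i → escape time 1
(row=0, col=1): c = -1.4540 + 1.5000i → escape time 1
(row=0, col=2): c = -1.1080 + 1.5000i → escape time 2
(row=0, col=3): c = -0.7620 + 1.5000i → escape time 2
(row=0, col=4): c = -0.4160 + 1.5000i → escape time 2
(row=0, col=5): c = -0.0700 + 1.5000i → escape time 2
(row=1, col=0): c = -1.8000 + 1.0300i → escape time 1
(row=1, col=1): c = -1.4540 + 1.0300i → escape time 2
(row=1, col=2): c = -1.1080 + 1.0300i → escape time 3
(row=1, col=3): c = -0.7620 + 1.0300i → escape time 3
(row=1, col=4): c = -0.4160 + 1.0300i → escape time 4
(row=1, col=5): c = -0.0700 + 1.0300i → escape time 5
(row=2, col=0): c = -1.8000 + 0.5600i → escape time 3
(row=2, col=1): c = -1.4540 + 0.5600i → escape time 3
(row=2, col=2): c = -1.1080 + 0.5600i → escape time 4
(row=2, col=3): c = -0.7620 + 0.5600i → escape time 5
(row=2, col=4): c = -0.4160 + 0.5600i → escape time 5
(row=2, col=5): c = -0.0700 + 0.5600i → escape time 5
(row=3, col=0): c = -1.8000 + 0.0900i → escape time 4
(row=3, col=1): c = -1.4540 + 0.0900i → escape time 5
(row=3, col=2): c = -1.1080 + 0.0900i → escape time 5
(row=3, col=3): c = -0.7620 + 0.0900i → escape time 5
(row=3, col=4): c = -0.4160 + 0.0900i → escape time 5
(row=3, col=5): c = -0.0700 + 0.0900i → escape time 5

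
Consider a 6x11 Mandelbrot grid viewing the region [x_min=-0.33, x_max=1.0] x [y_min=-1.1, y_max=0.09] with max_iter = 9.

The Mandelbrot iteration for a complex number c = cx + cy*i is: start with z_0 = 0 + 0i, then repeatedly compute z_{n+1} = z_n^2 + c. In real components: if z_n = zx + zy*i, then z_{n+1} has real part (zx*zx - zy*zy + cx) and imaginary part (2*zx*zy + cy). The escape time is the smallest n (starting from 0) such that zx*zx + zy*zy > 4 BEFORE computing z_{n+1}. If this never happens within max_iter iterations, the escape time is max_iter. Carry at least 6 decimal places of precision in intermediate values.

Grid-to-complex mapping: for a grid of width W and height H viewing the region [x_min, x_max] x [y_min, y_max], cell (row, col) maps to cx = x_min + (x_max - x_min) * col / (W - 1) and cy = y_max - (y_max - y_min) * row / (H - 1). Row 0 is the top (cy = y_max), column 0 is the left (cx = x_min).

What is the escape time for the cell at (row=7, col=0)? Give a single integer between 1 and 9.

z_0 = 0 + 0i, c = -0.3300 + -0.7430i
Iter 1: z = -0.3300 + -0.7430i, |z|^2 = 0.6609
Iter 2: z = -0.7731 + -0.2526i, |z|^2 = 0.6616
Iter 3: z = 0.2039 + -0.3524i, |z|^2 = 0.1658
Iter 4: z = -0.4126 + -0.8867i, |z|^2 = 0.9565
Iter 5: z = -0.9461 + -0.0113i, |z|^2 = 0.8952
Iter 6: z = 0.5649 + -0.7216i, |z|^2 = 0.8398
Iter 7: z = -0.5316 + -1.5583i, |z|^2 = 2.7108
Iter 8: z = -2.4757 + 0.9136i, |z|^2 = 6.9637
Escaped at iteration 8

Answer: 8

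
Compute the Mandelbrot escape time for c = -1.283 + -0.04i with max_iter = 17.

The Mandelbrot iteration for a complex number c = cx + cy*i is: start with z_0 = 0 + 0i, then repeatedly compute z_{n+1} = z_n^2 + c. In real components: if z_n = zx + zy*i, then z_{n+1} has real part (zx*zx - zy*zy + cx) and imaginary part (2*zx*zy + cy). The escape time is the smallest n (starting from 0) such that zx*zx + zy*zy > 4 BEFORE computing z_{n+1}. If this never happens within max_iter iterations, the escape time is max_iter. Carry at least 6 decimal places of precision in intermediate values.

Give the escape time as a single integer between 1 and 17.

z_0 = 0 + 0i, c = -1.2830 + -0.0400i
Iter 1: z = -1.2830 + -0.0400i, |z|^2 = 1.6477
Iter 2: z = 0.3615 + 0.0626i, |z|^2 = 0.1346
Iter 3: z = -1.1562 + 0.0053i, |z|^2 = 1.3369
Iter 4: z = 0.0539 + -0.0522i, |z|^2 = 0.0056
Iter 5: z = -1.2828 + -0.0456i, |z|^2 = 1.6477
Iter 6: z = 0.3606 + 0.0771i, |z|^2 = 0.1359
Iter 7: z = -1.1589 + 0.0156i, |z|^2 = 1.3434
Iter 8: z = 0.0599 + -0.0761i, |z|^2 = 0.0094
Iter 9: z = -1.2852 + -0.0491i, |z|^2 = 1.6542
Iter 10: z = 0.3663 + 0.0862i, |z|^2 = 0.1416
Iter 11: z = -1.1562 + 0.0232i, |z|^2 = 1.3374
Iter 12: z = 0.0533 + -0.0936i, |z|^2 = 0.0116
Iter 13: z = -1.2889 + -0.0500i, |z|^2 = 1.6638
Iter 14: z = 0.3758 + 0.0889i, |z|^2 = 0.1491
Iter 15: z = -1.1497 + 0.0268i, |z|^2 = 1.3224
Iter 16: z = 0.0380 + -0.1016i, |z|^2 = 0.0118

Answer: 17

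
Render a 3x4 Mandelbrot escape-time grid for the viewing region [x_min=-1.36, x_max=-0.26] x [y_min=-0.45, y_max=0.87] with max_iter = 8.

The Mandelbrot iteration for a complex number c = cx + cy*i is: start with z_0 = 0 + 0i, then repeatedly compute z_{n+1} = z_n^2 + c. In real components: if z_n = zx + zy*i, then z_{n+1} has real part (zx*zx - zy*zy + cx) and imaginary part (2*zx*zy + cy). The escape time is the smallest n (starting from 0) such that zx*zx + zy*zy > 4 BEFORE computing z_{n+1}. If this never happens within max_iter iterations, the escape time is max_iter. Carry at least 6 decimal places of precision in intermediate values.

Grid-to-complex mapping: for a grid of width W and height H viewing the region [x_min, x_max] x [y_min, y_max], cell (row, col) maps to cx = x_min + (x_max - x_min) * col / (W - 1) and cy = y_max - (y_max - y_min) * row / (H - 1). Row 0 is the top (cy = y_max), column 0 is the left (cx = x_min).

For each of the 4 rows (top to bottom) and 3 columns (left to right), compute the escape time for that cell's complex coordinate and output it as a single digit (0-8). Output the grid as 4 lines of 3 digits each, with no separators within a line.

(row=0, col=0): c = -1.3600 + 0.8700i → escape time 3
(row=0, col=1): c = -0.8100 + 0.8700i → escape time 4
(row=0, col=2): c = -0.2600 + 0.8700i → escape time 8
(row=1, col=0): c = -1.3600 + 0.4300i → escape time 5
(row=1, col=1): c = -0.8100 + 0.4300i → escape time 7
(row=1, col=2): c = -0.2600 + 0.4300i → escape time 8
(row=2, col=0): c = -1.3600 + -0.0100i → escape time 8
(row=2, col=1): c = -0.8100 + -0.0100i → escape time 8
(row=2, col=2): c = -0.2600 + -0.0100i → escape time 8
(row=3, col=0): c = -1.3600 + -0.4500i → escape time 4
(row=3, col=1): c = -0.8100 + -0.4500i → escape time 6
(row=3, col=2): c = -0.2600 + -0.4500i → escape time 8

Answer: 348
578
888
468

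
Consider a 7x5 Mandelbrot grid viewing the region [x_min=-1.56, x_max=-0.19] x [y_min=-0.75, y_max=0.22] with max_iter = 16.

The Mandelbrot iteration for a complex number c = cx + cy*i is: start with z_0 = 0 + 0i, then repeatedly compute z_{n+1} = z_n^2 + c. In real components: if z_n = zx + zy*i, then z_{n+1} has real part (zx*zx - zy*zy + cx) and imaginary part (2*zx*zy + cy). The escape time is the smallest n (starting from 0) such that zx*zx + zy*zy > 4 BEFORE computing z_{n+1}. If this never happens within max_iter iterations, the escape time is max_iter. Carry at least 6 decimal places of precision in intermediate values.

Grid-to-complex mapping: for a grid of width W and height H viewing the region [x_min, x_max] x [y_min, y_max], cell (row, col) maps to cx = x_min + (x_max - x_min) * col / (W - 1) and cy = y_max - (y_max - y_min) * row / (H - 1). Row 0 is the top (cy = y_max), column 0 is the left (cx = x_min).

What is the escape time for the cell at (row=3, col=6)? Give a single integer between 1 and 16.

z_0 = 0 + 0i, c = -0.1900 + -0.5075i
Iter 1: z = -0.1900 + -0.5075i, |z|^2 = 0.2937
Iter 2: z = -0.4115 + -0.3147i, |z|^2 = 0.2683
Iter 3: z = -0.1197 + -0.2486i, |z|^2 = 0.0761
Iter 4: z = -0.2375 + -0.4480i, |z|^2 = 0.2571
Iter 5: z = -0.3343 + -0.2947i, |z|^2 = 0.1986
Iter 6: z = -0.1651 + -0.3104i, |z|^2 = 0.1236
Iter 7: z = -0.2591 + -0.4050i, |z|^2 = 0.2312
Iter 8: z = -0.2869 + -0.2976i, |z|^2 = 0.1709
Iter 9: z = -0.1963 + -0.3367i, |z|^2 = 0.1519
Iter 10: z = -0.2649 + -0.3753i, |z|^2 = 0.2110
Iter 11: z = -0.2607 + -0.3087i, |z|^2 = 0.1633
Iter 12: z = -0.2173 + -0.3465i, |z|^2 = 0.1673
Iter 13: z = -0.2629 + -0.3569i, |z|^2 = 0.1965
Iter 14: z = -0.2483 + -0.3199i, |z|^2 = 0.1640
Iter 15: z = -0.2307 + -0.3487i, |z|^2 = 0.1748

Answer: 16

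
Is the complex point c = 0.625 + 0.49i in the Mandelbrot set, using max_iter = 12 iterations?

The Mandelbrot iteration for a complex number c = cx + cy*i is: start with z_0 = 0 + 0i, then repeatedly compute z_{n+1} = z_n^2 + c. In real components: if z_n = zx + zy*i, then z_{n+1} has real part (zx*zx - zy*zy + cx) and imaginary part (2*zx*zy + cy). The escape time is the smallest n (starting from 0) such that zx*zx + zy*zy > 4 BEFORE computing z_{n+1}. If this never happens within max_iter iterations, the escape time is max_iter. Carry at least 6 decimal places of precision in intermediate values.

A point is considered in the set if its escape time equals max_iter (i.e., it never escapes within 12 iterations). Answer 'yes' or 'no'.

z_0 = 0 + 0i, c = 0.6250 + 0.4900i
Iter 1: z = 0.6250 + 0.4900i, |z|^2 = 0.6307
Iter 2: z = 0.7755 + 1.1025i, |z|^2 = 1.8169
Iter 3: z = 0.0109 + 2.2000i, |z|^2 = 4.8403
Escaped at iteration 3

Answer: no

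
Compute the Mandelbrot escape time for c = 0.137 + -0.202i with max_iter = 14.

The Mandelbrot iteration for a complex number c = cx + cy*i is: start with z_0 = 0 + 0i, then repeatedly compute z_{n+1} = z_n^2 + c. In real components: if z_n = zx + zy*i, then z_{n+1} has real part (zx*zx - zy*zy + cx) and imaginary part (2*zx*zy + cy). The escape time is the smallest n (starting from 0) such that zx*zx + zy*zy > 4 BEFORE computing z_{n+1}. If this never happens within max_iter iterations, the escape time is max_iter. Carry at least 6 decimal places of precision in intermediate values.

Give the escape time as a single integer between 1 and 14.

Answer: 14

Derivation:
z_0 = 0 + 0i, c = 0.1370 + -0.2020i
Iter 1: z = 0.1370 + -0.2020i, |z|^2 = 0.0596
Iter 2: z = 0.1150 + -0.2573i, |z|^2 = 0.0794
Iter 3: z = 0.0840 + -0.2612i, |z|^2 = 0.0753
Iter 4: z = 0.0758 + -0.2459i, |z|^2 = 0.0662
Iter 5: z = 0.0823 + -0.2393i, |z|^2 = 0.0640
Iter 6: z = 0.0865 + -0.2414i, |z|^2 = 0.0658
Iter 7: z = 0.0862 + -0.2438i, |z|^2 = 0.0669
Iter 8: z = 0.0850 + -0.2440i, |z|^2 = 0.0668
Iter 9: z = 0.0847 + -0.2435i, |z|^2 = 0.0665
Iter 10: z = 0.0849 + -0.2432i, |z|^2 = 0.0664
Iter 11: z = 0.0850 + -0.2433i, |z|^2 = 0.0664
Iter 12: z = 0.0850 + -0.2434i, |z|^2 = 0.0665
Iter 13: z = 0.0850 + -0.2434i, |z|^2 = 0.0665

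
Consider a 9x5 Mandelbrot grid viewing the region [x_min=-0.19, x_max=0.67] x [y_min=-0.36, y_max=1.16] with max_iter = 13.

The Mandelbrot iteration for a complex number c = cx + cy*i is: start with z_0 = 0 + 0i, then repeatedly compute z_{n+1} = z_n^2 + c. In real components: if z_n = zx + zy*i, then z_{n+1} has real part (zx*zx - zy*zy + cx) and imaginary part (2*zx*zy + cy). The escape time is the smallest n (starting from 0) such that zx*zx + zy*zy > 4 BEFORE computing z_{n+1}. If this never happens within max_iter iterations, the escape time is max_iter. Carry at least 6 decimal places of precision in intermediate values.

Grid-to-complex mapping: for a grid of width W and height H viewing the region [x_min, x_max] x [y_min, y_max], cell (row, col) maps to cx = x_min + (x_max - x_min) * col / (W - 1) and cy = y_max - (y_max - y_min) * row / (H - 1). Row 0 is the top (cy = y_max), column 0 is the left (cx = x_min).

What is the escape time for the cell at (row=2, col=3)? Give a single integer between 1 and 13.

Answer: 13

Derivation:
z_0 = 0 + 0i, c = 0.1325 + 0.4000i
Iter 1: z = 0.1325 + 0.4000i, |z|^2 = 0.1776
Iter 2: z = -0.0099 + 0.5060i, |z|^2 = 0.2561
Iter 3: z = -0.1234 + 0.3899i, |z|^2 = 0.1673
Iter 4: z = -0.0043 + 0.3037i, |z|^2 = 0.0923
Iter 5: z = 0.0403 + 0.3974i, |z|^2 = 0.1595
Iter 6: z = -0.0238 + 0.4320i, |z|^2 = 0.1872
Iter 7: z = -0.0536 + 0.3794i, |z|^2 = 0.1468
Iter 8: z = -0.0086 + 0.3594i, |z|^2 = 0.1292
Iter 9: z = 0.0034 + 0.3938i, |z|^2 = 0.1551
Iter 10: z = -0.0226 + 0.4027i, |z|^2 = 0.1627
Iter 11: z = -0.0292 + 0.3818i, |z|^2 = 0.1466
Iter 12: z = -0.0124 + 0.3777i, |z|^2 = 0.1428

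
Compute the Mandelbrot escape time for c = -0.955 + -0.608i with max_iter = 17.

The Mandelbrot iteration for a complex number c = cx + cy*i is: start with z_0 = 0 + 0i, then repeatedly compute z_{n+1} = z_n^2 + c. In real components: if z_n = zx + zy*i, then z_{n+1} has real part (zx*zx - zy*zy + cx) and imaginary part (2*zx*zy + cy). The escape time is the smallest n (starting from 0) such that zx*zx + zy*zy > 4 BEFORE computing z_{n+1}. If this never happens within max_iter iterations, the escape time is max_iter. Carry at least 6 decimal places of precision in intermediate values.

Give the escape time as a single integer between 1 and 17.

Answer: 5

Derivation:
z_0 = 0 + 0i, c = -0.9550 + -0.6080i
Iter 1: z = -0.9550 + -0.6080i, |z|^2 = 1.2817
Iter 2: z = -0.4126 + 0.5533i, |z|^2 = 0.4764
Iter 3: z = -1.0908 + -1.0646i, |z|^2 = 2.3233
Iter 4: z = -0.8984 + 1.7147i, |z|^2 = 3.7472
Iter 5: z = -3.0878 + -3.6890i, |z|^2 = 23.1438
Escaped at iteration 5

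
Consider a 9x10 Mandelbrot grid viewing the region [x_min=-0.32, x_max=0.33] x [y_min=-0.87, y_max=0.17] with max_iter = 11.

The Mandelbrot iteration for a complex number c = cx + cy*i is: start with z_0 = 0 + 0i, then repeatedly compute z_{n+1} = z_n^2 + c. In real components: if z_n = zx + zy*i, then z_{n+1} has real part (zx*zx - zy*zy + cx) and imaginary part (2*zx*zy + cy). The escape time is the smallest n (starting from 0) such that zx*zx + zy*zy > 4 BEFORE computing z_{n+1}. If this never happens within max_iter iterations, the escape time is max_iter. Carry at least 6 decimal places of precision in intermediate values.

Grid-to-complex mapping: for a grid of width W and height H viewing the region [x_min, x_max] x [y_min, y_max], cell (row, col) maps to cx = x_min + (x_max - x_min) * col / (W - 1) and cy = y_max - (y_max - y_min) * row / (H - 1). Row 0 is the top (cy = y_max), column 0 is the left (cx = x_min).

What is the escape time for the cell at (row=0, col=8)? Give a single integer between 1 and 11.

z_0 = 0 + 0i, c = 0.3300 + 0.1700i
Iter 1: z = 0.3300 + 0.1700i, |z|^2 = 0.1378
Iter 2: z = 0.4100 + 0.2822i, |z|^2 = 0.2477
Iter 3: z = 0.4185 + 0.4014i, |z|^2 = 0.3362
Iter 4: z = 0.3440 + 0.5059i, |z|^2 = 0.3743
Iter 5: z = 0.1923 + 0.5181i, |z|^2 = 0.3054
Iter 6: z = 0.0986 + 0.3693i, |z|^2 = 0.1461
Iter 7: z = 0.2033 + 0.2428i, |z|^2 = 0.1003
Iter 8: z = 0.3124 + 0.2687i, |z|^2 = 0.1698
Iter 9: z = 0.3554 + 0.3379i, |z|^2 = 0.2405
Iter 10: z = 0.3421 + 0.4102i, |z|^2 = 0.2853

Answer: 11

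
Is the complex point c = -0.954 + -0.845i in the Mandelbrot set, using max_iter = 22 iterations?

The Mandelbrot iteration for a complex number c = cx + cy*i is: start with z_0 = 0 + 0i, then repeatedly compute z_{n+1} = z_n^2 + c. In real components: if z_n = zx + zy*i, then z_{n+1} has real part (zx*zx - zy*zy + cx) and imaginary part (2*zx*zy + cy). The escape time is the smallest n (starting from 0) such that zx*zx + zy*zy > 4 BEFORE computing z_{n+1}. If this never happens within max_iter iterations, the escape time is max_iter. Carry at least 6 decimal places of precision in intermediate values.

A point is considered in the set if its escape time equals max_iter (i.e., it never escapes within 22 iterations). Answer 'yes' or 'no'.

z_0 = 0 + 0i, c = -0.9540 + -0.8450i
Iter 1: z = -0.9540 + -0.8450i, |z|^2 = 1.6241
Iter 2: z = -0.7579 + 0.7673i, |z|^2 = 1.1631
Iter 3: z = -0.9683 + -2.0080i, |z|^2 = 4.9697
Escaped at iteration 3

Answer: no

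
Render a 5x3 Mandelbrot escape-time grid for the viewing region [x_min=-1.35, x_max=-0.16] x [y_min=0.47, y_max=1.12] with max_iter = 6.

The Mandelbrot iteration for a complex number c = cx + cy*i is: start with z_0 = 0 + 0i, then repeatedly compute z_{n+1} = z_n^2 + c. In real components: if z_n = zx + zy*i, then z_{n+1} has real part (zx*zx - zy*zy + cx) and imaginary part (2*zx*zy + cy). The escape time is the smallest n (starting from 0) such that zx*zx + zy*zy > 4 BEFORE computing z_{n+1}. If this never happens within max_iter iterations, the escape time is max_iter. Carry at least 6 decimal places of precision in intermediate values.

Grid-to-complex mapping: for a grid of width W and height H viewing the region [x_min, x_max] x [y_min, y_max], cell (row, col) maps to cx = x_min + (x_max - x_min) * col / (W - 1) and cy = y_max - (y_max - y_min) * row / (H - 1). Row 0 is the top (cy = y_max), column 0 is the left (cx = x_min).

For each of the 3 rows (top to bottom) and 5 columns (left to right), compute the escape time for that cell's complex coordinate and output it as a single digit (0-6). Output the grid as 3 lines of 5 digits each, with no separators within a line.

Answer: 23346
33466
45666

Derivation:
(row=0, col=0): c = -1.3500 + 1.1200i → escape time 2
(row=0, col=1): c = -1.0525 + 1.1200i → escape time 3
(row=0, col=2): c = -0.7550 + 1.1200i → escape time 3
(row=0, col=3): c = -0.4575 + 1.1200i → escape time 4
(row=0, col=4): c = -0.1600 + 1.1200i → escape time 6
(row=1, col=0): c = -1.3500 + 0.7950i → escape time 3
(row=1, col=1): c = -1.0525 + 0.7950i → escape time 3
(row=1, col=2): c = -0.7550 + 0.7950i → escape time 4
(row=1, col=3): c = -0.4575 + 0.7950i → escape time 6
(row=1, col=4): c = -0.1600 + 0.7950i → escape time 6
(row=2, col=0): c = -1.3500 + 0.4700i → escape time 4
(row=2, col=1): c = -1.0525 + 0.4700i → escape time 5
(row=2, col=2): c = -0.7550 + 0.4700i → escape time 6
(row=2, col=3): c = -0.4575 + 0.4700i → escape time 6
(row=2, col=4): c = -0.1600 + 0.4700i → escape time 6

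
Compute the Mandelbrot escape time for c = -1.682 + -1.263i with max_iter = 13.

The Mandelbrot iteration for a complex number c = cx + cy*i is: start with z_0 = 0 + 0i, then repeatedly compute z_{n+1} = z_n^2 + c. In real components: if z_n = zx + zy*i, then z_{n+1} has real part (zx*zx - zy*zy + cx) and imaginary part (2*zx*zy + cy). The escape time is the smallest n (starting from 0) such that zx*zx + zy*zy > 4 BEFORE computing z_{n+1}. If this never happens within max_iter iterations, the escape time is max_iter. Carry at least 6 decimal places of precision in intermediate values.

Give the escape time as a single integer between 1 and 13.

z_0 = 0 + 0i, c = -1.6820 + -1.2630i
Iter 1: z = -1.6820 + -1.2630i, |z|^2 = 4.4243
Escaped at iteration 1

Answer: 1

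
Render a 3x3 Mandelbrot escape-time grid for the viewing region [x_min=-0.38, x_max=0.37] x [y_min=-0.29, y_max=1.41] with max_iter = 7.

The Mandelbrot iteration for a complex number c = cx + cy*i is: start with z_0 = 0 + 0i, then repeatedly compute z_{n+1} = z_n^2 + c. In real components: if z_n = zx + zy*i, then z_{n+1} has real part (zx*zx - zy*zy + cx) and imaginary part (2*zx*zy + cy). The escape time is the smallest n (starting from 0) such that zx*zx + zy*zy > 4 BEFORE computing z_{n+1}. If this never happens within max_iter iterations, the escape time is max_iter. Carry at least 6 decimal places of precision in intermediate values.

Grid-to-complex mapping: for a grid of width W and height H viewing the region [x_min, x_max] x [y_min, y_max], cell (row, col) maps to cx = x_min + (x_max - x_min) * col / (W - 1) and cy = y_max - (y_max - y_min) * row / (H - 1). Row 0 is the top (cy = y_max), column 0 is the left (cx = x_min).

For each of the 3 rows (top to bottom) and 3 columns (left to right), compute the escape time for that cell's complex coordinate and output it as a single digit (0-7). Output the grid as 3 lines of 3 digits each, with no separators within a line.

(row=0, col=0): c = -0.3800 + 1.4100i → escape time 2
(row=0, col=1): c = -0.0050 + 1.4100i → escape time 2
(row=0, col=2): c = 0.3700 + 1.4100i → escape time 2
(row=1, col=0): c = -0.3800 + 0.5600i → escape time 7
(row=1, col=1): c = -0.0050 + 0.5600i → escape time 7
(row=1, col=2): c = 0.3700 + 0.5600i → escape time 7
(row=2, col=0): c = -0.3800 + -0.2900i → escape time 7
(row=2, col=1): c = -0.0050 + -0.2900i → escape time 7
(row=2, col=2): c = 0.3700 + -0.2900i → escape time 7

Answer: 222
777
777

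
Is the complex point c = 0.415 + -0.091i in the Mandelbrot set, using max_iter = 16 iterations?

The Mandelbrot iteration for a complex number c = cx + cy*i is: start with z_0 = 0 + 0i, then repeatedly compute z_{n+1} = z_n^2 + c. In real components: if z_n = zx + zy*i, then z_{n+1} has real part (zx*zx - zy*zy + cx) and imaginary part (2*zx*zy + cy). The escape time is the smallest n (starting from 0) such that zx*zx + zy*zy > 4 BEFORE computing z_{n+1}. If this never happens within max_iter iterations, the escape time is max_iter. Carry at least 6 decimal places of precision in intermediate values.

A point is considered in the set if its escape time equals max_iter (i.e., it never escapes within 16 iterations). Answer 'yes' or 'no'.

Answer: no

Derivation:
z_0 = 0 + 0i, c = 0.4150 + -0.0910i
Iter 1: z = 0.4150 + -0.0910i, |z|^2 = 0.1805
Iter 2: z = 0.5789 + -0.1665i, |z|^2 = 0.3629
Iter 3: z = 0.7224 + -0.2838i, |z|^2 = 0.6025
Iter 4: z = 0.8564 + -0.5011i, |z|^2 = 0.9845
Iter 5: z = 0.8973 + -0.9492i, |z|^2 = 1.7062
Iter 6: z = 0.3190 + -1.7945i, |z|^2 = 3.3219
Iter 7: z = -2.7033 + -1.2360i, |z|^2 = 8.8356
Escaped at iteration 7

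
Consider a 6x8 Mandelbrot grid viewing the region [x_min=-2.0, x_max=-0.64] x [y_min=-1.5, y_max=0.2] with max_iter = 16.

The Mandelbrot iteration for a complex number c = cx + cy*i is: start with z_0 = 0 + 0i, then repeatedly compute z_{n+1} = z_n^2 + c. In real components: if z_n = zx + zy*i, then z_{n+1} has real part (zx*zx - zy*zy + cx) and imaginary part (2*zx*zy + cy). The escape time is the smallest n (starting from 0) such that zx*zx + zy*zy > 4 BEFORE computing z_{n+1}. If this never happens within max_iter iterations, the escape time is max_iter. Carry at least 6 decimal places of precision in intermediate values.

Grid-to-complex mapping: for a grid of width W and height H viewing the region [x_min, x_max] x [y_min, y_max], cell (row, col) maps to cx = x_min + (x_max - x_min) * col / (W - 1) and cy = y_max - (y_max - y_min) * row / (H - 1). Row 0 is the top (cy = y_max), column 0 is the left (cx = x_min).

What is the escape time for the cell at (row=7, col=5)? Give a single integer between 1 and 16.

Answer: 2

Derivation:
z_0 = 0 + 0i, c = -0.6400 + -1.5000i
Iter 1: z = -0.6400 + -1.5000i, |z|^2 = 2.6596
Iter 2: z = -2.4804 + 0.4200i, |z|^2 = 6.3288
Escaped at iteration 2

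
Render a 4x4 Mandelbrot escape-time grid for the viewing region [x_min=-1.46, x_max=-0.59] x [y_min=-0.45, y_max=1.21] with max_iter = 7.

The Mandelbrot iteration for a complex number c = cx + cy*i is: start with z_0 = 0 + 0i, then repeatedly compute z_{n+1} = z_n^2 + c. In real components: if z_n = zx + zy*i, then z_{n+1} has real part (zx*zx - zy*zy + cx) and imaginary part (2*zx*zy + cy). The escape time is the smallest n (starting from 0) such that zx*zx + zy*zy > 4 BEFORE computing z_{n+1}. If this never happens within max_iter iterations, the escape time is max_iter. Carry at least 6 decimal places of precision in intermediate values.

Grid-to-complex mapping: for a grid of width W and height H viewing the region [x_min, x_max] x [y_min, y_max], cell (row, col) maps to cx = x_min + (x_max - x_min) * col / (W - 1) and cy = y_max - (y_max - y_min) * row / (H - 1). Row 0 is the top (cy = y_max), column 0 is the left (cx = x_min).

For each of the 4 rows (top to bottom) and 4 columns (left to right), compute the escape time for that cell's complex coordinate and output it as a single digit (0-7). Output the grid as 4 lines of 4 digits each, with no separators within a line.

Answer: 2233
3347
7777
3667

Derivation:
(row=0, col=0): c = -1.4600 + 1.2100i → escape time 2
(row=0, col=1): c = -1.1700 + 1.2100i → escape time 2
(row=0, col=2): c = -0.8800 + 1.2100i → escape time 3
(row=0, col=3): c = -0.5900 + 1.2100i → escape time 3
(row=1, col=0): c = -1.4600 + 0.6567i → escape time 3
(row=1, col=1): c = -1.1700 + 0.6567i → escape time 3
(row=1, col=2): c = -0.8800 + 0.6567i → escape time 4
(row=1, col=3): c = -0.5900 + 0.6567i → escape time 7
(row=2, col=0): c = -1.4600 + 0.1033i → escape time 7
(row=2, col=1): c = -1.1700 + 0.1033i → escape time 7
(row=2, col=2): c = -0.8800 + 0.1033i → escape time 7
(row=2, col=3): c = -0.5900 + 0.1033i → escape time 7
(row=3, col=0): c = -1.4600 + -0.4500i → escape time 3
(row=3, col=1): c = -1.1700 + -0.4500i → escape time 6
(row=3, col=2): c = -0.8800 + -0.4500i → escape time 6
(row=3, col=3): c = -0.5900 + -0.4500i → escape time 7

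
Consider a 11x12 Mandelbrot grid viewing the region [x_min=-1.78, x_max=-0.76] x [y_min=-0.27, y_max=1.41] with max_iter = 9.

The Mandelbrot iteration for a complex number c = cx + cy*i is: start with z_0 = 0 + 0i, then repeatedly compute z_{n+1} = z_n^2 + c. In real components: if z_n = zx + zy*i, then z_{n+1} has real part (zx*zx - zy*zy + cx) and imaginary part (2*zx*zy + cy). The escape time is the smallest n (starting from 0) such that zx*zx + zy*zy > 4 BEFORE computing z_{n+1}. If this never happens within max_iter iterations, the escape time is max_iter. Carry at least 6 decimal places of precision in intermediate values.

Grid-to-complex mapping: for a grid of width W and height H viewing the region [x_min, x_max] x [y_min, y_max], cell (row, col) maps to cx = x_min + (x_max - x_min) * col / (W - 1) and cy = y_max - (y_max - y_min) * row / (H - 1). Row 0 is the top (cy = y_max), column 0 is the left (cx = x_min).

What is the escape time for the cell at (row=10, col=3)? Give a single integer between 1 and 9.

Answer: 7

Derivation:
z_0 = 0 + 0i, c = -1.4740 + -0.1173i
Iter 1: z = -1.4740 + -0.1173i, |z|^2 = 2.1864
Iter 2: z = 0.6849 + 0.2284i, |z|^2 = 0.5213
Iter 3: z = -1.0571 + 0.1957i, |z|^2 = 1.1557
Iter 4: z = -0.3949 + -0.5309i, |z|^2 = 0.4378
Iter 5: z = -1.6000 + 0.3021i, |z|^2 = 2.6511
Iter 6: z = 0.9946 + -1.0838i, |z|^2 = 2.1639
Iter 7: z = -1.6594 + -2.2732i, |z|^2 = 7.9210
Escaped at iteration 7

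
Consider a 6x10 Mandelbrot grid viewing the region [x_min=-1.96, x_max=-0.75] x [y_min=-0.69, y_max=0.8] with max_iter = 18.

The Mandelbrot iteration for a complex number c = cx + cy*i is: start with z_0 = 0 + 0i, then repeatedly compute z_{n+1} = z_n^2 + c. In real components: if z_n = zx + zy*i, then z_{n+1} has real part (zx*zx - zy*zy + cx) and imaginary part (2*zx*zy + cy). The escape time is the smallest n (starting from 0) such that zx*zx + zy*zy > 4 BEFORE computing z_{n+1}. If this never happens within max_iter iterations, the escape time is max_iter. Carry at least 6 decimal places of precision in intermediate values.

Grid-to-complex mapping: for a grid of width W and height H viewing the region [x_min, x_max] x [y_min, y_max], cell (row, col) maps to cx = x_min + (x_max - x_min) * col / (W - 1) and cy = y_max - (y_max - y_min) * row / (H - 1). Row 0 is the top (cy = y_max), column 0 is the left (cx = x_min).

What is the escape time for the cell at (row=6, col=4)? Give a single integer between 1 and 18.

z_0 = 0 + 0i, c = -0.9920 + -0.1933i
Iter 1: z = -0.9920 + -0.1933i, |z|^2 = 1.0214
Iter 2: z = -0.0453 + 0.1902i, |z|^2 = 0.0382
Iter 3: z = -1.0261 + -0.2106i, |z|^2 = 1.0973
Iter 4: z = 0.0166 + 0.2388i, |z|^2 = 0.0573
Iter 5: z = -1.0488 + -0.1854i, |z|^2 = 1.1343
Iter 6: z = 0.0735 + 0.1955i, |z|^2 = 0.0436
Iter 7: z = -1.0248 + -0.1646i, |z|^2 = 1.0774
Iter 8: z = 0.0312 + 0.1440i, |z|^2 = 0.0217
Iter 9: z = -1.0118 + -0.1844i, |z|^2 = 1.0576
Iter 10: z = -0.0023 + 0.1797i, |z|^2 = 0.0323
Iter 11: z = -1.0243 + -0.1942i, |z|^2 = 1.0869
Iter 12: z = 0.0195 + 0.2044i, |z|^2 = 0.0422
Iter 13: z = -1.0334 + -0.1854i, |z|^2 = 1.1023
Iter 14: z = 0.0416 + 0.1898i, |z|^2 = 0.0378
Iter 15: z = -1.0263 + -0.1775i, |z|^2 = 1.0848
Iter 16: z = 0.0298 + 0.1711i, |z|^2 = 0.0302
Iter 17: z = -1.0204 + -0.1831i, |z|^2 = 1.0747

Answer: 18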